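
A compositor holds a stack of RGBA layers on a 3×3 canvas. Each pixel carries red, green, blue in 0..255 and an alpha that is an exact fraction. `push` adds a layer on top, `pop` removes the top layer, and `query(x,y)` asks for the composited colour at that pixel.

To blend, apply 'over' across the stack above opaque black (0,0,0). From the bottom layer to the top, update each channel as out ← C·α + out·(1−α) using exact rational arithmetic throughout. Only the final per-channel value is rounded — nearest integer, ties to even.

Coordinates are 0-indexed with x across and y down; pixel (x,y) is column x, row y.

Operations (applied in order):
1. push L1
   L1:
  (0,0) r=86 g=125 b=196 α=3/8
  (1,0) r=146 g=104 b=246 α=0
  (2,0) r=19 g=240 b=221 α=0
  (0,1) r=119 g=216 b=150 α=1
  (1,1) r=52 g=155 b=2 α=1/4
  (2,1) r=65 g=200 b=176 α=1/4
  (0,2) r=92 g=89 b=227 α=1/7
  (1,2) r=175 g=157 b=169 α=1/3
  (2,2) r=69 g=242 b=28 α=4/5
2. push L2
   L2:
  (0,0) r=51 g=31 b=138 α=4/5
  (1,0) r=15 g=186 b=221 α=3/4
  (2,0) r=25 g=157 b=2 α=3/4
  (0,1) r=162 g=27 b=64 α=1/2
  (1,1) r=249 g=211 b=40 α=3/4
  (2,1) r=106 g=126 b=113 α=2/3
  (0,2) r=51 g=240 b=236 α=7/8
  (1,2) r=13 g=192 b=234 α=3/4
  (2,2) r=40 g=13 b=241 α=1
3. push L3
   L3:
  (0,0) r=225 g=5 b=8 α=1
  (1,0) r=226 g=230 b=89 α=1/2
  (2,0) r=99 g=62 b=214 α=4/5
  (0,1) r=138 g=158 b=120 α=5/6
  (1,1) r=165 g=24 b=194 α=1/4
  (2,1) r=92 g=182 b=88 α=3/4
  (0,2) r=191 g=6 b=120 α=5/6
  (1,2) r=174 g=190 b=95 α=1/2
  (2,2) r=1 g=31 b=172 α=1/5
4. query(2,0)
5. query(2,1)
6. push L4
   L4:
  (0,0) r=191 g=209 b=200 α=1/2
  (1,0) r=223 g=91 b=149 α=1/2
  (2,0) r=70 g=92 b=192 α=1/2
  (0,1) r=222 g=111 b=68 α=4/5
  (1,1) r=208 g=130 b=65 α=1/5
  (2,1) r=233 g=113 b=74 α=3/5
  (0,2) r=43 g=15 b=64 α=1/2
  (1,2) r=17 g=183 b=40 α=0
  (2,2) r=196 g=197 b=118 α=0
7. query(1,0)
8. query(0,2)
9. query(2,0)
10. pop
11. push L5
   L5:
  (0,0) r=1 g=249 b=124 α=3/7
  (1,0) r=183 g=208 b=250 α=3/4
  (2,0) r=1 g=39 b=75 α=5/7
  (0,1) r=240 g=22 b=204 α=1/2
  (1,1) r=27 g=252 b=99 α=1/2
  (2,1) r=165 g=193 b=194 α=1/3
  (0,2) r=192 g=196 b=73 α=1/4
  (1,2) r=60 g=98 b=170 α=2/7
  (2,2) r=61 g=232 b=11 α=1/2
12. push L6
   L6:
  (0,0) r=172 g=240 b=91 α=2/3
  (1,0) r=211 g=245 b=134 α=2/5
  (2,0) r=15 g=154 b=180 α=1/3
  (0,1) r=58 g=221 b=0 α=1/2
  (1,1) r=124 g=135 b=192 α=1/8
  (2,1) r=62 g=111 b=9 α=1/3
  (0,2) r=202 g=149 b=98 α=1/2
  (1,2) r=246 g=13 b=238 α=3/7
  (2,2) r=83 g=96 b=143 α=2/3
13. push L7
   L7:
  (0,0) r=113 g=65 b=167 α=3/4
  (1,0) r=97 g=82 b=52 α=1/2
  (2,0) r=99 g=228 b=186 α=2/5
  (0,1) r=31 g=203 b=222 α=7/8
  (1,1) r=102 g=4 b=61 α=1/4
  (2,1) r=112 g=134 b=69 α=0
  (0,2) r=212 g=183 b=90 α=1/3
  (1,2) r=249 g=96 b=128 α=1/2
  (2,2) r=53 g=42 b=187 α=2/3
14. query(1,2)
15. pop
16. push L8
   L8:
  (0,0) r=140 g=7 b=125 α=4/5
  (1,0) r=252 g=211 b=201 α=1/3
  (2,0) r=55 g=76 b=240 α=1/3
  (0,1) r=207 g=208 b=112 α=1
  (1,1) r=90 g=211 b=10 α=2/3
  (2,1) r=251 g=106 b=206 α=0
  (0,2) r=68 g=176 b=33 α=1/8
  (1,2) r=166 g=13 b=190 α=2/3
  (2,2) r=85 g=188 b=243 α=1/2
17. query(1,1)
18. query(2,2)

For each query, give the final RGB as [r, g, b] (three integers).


(2,0) stack=L1,L2,L3; from [0,0,0]:
+L1 (α=0) → [0, 0, 0]
+L2 (α=3/4) → [75/4, 471/4, 3/2]
+L3 (α=4/5) → [1659/20, 1463/20, 343/2]
= [83, 73, 172]

(2,1) stack=L1,L2,L3; from [0,0,0]:
L1 α=1/4: [65/4, 50, 44]
L2 α=2/3: [913/12, 302/3, 90]
L3 α=3/4: [4225/48, 485/3, 177/2]
= [88, 162, 88]

at x=1,y=0 over L1,L2,L3,L4:
+L1 (α=0) → [0, 0, 0]
+L2 (α=3/4) → [45/4, 279/2, 663/4]
+L3 (α=1/2) → [949/8, 739/4, 1019/8]
+L4 (α=1/2) → [2733/16, 1103/8, 2211/16]
rounded: [171, 138, 138]

query (0,2) [L1,L2,L3,L4] — begin 0,0,0
L1 α=1/7: [92/7, 89/7, 227/7]
L2 α=7/8: [2591/56, 11849/56, 11791/56]
L3 α=5/6: [56071/336, 13529/336, 45391/336]
L4 α=1/2: [70519/672, 18569/672, 66895/672]
rounded: [105, 28, 100]

query (2,0) [L1,L2,L3,L4] — begin 0,0,0
L1 α=0: [0, 0, 0]
L2 α=3/4: [75/4, 471/4, 3/2]
L3 α=4/5: [1659/20, 1463/20, 343/2]
L4 α=1/2: [3059/40, 3303/40, 727/4]
= [76, 83, 182]

at x=1,y=2 over L1,L2,L3,L5,L6,L7:
after L1 α=1/3: [175/3, 157/3, 169/3]
after L2 α=3/4: [73/3, 1885/12, 2275/12]
after L3 α=1/2: [595/6, 4165/24, 3415/24]
after L5 α=2/7: [3695/42, 3647/24, 3605/24]
after L6 α=3/7: [22888/147, 3881/42, 1127/6]
after L7 α=1/2: [59491/294, 7913/84, 1895/12]
= [202, 94, 158]

query (1,1) [L1,L2,L3,L5,L6,L8] — begin 0,0,0
after L1 α=1/4: [13, 155/4, 1/2]
after L2 α=3/4: [190, 2687/16, 241/8]
after L3 α=1/4: [735/4, 8445/64, 2275/32]
after L5 α=1/2: [843/8, 24573/128, 5443/64]
after L6 α=1/8: [6893/64, 189291/1024, 50389/512]
after L8 α=2/3: [18413/192, 621419/3072, 60629/1536]
= [96, 202, 39]

query (2,2) [L1,L2,L3,L5,L6,L8] — begin 0,0,0
after L1 α=4/5: [276/5, 968/5, 112/5]
after L2 α=1: [40, 13, 241]
after L3 α=1/5: [161/5, 83/5, 1136/5]
after L5 α=1/2: [233/5, 1243/10, 1191/10]
after L6 α=2/3: [1063/15, 3163/30, 4051/30]
after L8 α=1/2: [1169/15, 8803/60, 11341/60]
rounded: [78, 147, 189]


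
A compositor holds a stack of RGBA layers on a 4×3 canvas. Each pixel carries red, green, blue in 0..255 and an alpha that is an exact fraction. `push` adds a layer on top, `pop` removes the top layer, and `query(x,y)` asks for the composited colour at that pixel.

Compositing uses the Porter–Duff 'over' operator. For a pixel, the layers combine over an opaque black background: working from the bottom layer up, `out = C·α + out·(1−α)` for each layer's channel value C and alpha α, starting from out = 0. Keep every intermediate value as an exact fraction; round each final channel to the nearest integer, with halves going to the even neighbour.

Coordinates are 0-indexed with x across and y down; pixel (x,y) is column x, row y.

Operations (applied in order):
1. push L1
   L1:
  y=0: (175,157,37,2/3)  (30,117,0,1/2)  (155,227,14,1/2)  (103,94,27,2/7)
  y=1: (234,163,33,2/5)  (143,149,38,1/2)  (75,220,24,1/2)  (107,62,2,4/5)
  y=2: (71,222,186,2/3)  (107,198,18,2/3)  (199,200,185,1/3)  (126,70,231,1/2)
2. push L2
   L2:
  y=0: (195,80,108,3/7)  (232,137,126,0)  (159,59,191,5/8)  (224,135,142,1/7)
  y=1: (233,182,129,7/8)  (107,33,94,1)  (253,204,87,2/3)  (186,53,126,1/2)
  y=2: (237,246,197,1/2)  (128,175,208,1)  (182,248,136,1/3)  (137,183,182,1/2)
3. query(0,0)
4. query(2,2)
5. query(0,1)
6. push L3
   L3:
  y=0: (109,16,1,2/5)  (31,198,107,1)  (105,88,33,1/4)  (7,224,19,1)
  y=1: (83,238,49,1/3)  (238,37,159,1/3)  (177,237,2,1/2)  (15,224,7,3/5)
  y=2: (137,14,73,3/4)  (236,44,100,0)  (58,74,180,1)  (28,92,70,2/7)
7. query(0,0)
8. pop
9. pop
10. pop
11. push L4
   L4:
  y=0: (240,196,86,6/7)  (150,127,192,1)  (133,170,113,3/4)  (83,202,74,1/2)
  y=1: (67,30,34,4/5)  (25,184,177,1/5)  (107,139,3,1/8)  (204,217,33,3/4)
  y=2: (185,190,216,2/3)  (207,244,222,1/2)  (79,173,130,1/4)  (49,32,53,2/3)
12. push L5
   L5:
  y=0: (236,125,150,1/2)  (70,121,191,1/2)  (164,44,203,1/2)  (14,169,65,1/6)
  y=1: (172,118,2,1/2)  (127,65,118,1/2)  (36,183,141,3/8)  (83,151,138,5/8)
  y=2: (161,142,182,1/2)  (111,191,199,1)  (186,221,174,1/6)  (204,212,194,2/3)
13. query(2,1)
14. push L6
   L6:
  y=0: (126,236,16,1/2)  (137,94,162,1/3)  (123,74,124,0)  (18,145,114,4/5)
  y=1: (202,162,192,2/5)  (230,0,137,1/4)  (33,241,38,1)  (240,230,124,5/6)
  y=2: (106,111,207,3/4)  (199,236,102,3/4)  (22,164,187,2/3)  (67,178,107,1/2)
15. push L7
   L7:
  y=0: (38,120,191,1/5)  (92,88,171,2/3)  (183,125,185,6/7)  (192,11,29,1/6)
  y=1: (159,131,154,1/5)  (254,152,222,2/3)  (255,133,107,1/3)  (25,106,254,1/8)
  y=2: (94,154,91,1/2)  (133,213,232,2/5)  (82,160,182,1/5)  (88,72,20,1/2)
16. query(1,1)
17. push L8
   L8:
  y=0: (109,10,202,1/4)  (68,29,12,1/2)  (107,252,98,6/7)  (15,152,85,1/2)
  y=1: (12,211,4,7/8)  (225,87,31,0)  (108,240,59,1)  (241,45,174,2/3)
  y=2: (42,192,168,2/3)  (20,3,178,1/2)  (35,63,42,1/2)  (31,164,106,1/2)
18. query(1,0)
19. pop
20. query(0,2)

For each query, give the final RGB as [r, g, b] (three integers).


query (0,0) [L1,L2] — begin 0,0,0
L1 α=2/3: [350/3, 314/3, 74/3]
L2 α=3/7: [3155/21, 1976/21, 1268/21]
→ [150, 94, 60]

at x=2,y=2 over L1,L2:
L1 α=1/3: [199/3, 200/3, 185/3]
L2 α=1/3: [944/9, 1144/9, 778/9]
rounded: [105, 127, 86]

query (0,1) [L1,L2] — begin 0,0,0
L1 α=2/5: [468/5, 326/5, 66/5]
L2 α=7/8: [8623/40, 837/5, 4581/40]
= [216, 167, 115]

at x=0,y=0 over L1,L2,L3:
+L1 (α=2/3) → [350/3, 314/3, 74/3]
+L2 (α=3/7) → [3155/21, 1976/21, 1268/21]
+L3 (α=2/5) → [4681/35, 440/7, 1282/35]
= [134, 63, 37]

query (2,1) [L4,L5] — begin 0,0,0
L4 α=1/8: [107/8, 139/8, 3/8]
L5 α=3/8: [1399/64, 5087/64, 3399/64]
rounded: [22, 79, 53]

at x=1,y=1 over L4,L5,L6,L7:
after L4 α=1/5: [5, 184/5, 177/5]
after L5 α=1/2: [66, 509/10, 767/10]
after L6 α=1/4: [107, 1527/40, 3671/40]
after L7 α=2/3: [205, 13687/120, 21431/120]
→ [205, 114, 179]

query (1,0) [L4,L5,L6,L7,L8] — begin 0,0,0
+L4 (α=1) → [150, 127, 192]
+L5 (α=1/2) → [110, 124, 383/2]
+L6 (α=1/3) → [119, 114, 545/3]
+L7 (α=2/3) → [101, 290/3, 1571/9]
+L8 (α=1/2) → [169/2, 377/6, 1679/18]
rounded: [84, 63, 93]

query (0,2) [L4,L5,L6,L7] — begin 0,0,0
+L4 (α=2/3) → [370/3, 380/3, 144]
+L5 (α=1/2) → [853/6, 403/3, 163]
+L6 (α=3/4) → [2761/24, 701/6, 196]
+L7 (α=1/2) → [5017/48, 1625/12, 287/2]
→ [105, 135, 144]


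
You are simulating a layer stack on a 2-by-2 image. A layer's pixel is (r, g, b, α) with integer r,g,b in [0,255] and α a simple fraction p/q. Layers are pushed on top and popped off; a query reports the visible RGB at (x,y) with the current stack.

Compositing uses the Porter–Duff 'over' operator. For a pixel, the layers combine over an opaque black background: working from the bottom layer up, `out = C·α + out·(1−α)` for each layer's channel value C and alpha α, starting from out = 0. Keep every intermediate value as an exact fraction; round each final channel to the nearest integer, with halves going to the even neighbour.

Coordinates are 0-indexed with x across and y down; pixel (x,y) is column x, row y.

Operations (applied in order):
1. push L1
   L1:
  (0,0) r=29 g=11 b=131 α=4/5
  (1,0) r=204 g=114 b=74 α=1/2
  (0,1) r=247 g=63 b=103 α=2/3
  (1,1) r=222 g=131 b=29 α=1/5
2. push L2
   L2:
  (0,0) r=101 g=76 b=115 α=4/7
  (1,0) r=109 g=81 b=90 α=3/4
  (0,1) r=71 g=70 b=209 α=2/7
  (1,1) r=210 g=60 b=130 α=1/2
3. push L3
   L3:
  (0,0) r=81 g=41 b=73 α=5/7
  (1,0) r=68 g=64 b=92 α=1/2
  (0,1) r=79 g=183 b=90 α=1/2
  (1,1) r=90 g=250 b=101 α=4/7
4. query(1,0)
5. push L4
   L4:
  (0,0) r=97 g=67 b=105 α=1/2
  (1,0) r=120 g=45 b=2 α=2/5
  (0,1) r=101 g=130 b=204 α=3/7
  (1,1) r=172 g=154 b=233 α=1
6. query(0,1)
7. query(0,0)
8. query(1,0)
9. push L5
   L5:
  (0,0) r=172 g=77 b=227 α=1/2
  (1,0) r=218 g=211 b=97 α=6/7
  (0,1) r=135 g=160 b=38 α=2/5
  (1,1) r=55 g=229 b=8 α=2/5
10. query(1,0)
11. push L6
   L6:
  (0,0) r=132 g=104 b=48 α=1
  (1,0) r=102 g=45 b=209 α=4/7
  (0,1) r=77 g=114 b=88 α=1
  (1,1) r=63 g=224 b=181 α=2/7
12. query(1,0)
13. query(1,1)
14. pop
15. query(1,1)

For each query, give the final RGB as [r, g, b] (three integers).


at x=1,y=0 over L1,L2,L3:
+L1 (α=1/2) → [102, 57, 37]
+L2 (α=3/4) → [429/4, 75, 307/4]
+L3 (α=1/2) → [701/8, 139/2, 675/8]
= [88, 70, 84]

query (0,1) [L1,L2,L3,L4] — begin 0,0,0
L1 α=2/3: [494/3, 42, 206/3]
L2 α=2/7: [2896/21, 50, 2284/21]
L3 α=1/2: [4555/42, 233/2, 2087/21]
L4 α=3/7: [15473/147, 856/7, 21200/147]
rounded: [105, 122, 144]

(0,0) stack=L1,L2,L3,L4; from [0,0,0]:
L1 α=4/5: [116/5, 44/5, 524/5]
L2 α=4/7: [2368/35, 236/5, 3872/35]
L3 α=5/7: [18911/245, 1497/35, 20519/245]
L4 α=1/2: [21338/245, 1921/35, 23122/245]
= [87, 55, 94]

query (1,0) [L1,L2,L3,L4] — begin 0,0,0
L1 α=1/2: [102, 57, 37]
L2 α=3/4: [429/4, 75, 307/4]
L3 α=1/2: [701/8, 139/2, 675/8]
L4 α=2/5: [4023/40, 597/10, 2057/40]
→ [101, 60, 51]

at x=1,y=0 over L1,L2,L3,L4,L5:
L1 α=1/2: [102, 57, 37]
L2 α=3/4: [429/4, 75, 307/4]
L3 α=1/2: [701/8, 139/2, 675/8]
L4 α=2/5: [4023/40, 597/10, 2057/40]
L5 α=6/7: [8049/40, 13257/70, 25337/280]
→ [201, 189, 90]

at x=1,y=0 over L1,L2,L3,L4,L5,L6:
after L1 α=1/2: [102, 57, 37]
after L2 α=3/4: [429/4, 75, 307/4]
after L3 α=1/2: [701/8, 139/2, 675/8]
after L4 α=2/5: [4023/40, 597/10, 2057/40]
after L5 α=6/7: [8049/40, 13257/70, 25337/280]
after L6 α=4/7: [5781/40, 52371/490, 310091/1960]
→ [145, 107, 158]

at x=1,y=1 over L1,L2,L3,L4,L5,L6:
+L1 (α=1/5) → [222/5, 131/5, 29/5]
+L2 (α=1/2) → [636/5, 431/10, 679/10]
+L3 (α=4/7) → [3708/35, 11293/70, 6077/70]
+L4 (α=1) → [172, 154, 233]
+L5 (α=2/5) → [626/5, 184, 143]
+L6 (α=2/7) → [752/7, 1368/7, 1077/7]
= [107, 195, 154]

(1,1) stack=L1,L2,L3,L4,L5; from [0,0,0]:
L1 α=1/5: [222/5, 131/5, 29/5]
L2 α=1/2: [636/5, 431/10, 679/10]
L3 α=4/7: [3708/35, 11293/70, 6077/70]
L4 α=1: [172, 154, 233]
L5 α=2/5: [626/5, 184, 143]
→ [125, 184, 143]


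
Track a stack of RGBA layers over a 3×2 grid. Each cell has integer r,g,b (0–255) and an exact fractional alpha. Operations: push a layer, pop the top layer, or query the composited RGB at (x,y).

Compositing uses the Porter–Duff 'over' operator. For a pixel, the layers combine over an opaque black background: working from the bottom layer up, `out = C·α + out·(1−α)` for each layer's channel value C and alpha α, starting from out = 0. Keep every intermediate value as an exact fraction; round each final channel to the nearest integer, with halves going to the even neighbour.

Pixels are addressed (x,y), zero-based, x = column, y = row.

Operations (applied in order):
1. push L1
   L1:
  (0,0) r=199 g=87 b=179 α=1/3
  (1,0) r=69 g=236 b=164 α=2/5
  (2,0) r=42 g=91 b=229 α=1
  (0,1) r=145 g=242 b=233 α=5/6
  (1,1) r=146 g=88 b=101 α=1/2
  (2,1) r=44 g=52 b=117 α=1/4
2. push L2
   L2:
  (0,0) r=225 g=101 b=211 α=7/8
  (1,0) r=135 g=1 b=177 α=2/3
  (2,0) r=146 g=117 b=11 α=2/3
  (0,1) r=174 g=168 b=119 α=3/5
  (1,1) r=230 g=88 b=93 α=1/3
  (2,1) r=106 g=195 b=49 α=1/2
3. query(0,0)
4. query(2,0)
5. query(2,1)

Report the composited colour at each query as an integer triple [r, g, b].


(0,0) stack=L1,L2; from [0,0,0]:
after L1 α=1/3: [199/3, 29, 179/3]
after L2 α=7/8: [1231/6, 92, 2305/12]
→ [205, 92, 192]

(2,0) stack=L1,L2; from [0,0,0]:
L1 α=1: [42, 91, 229]
L2 α=2/3: [334/3, 325/3, 251/3]
→ [111, 108, 84]

query (2,1) [L1,L2] — begin 0,0,0
after L1 α=1/4: [11, 13, 117/4]
after L2 α=1/2: [117/2, 104, 313/8]
→ [58, 104, 39]


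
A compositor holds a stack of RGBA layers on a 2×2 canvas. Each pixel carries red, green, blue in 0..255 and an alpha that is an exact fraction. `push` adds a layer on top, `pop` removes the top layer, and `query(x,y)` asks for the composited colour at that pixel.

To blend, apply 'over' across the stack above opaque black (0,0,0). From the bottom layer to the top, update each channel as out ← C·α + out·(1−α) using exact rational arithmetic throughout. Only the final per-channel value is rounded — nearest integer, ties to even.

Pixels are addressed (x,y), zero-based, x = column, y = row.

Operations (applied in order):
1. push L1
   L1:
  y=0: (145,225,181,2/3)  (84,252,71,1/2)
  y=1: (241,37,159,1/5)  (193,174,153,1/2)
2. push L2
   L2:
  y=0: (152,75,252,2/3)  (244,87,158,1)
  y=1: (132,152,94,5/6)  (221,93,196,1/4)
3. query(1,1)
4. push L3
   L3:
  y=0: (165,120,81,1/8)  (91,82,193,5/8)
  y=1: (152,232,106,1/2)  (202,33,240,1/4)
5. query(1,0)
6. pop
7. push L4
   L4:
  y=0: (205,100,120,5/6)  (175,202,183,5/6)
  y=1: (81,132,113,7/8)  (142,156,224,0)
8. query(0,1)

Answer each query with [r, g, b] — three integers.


at x=1,y=1 over L1,L2:
+L1 (α=1/2) → [193/2, 87, 153/2]
+L2 (α=1/4) → [1021/8, 177/2, 851/8]
= [128, 88, 106]

at x=1,y=0 over L1,L2,L3:
+L1 (α=1/2) → [42, 126, 71/2]
+L2 (α=1) → [244, 87, 158]
+L3 (α=5/8) → [1187/8, 671/8, 1439/8]
rounded: [148, 84, 180]

query (0,1) [L1,L2,L4] — begin 0,0,0
+L1 (α=1/5) → [241/5, 37/5, 159/5]
+L2 (α=5/6) → [3541/30, 1279/10, 2509/30]
+L4 (α=7/8) → [20551/240, 10519/80, 26239/240]
→ [86, 131, 109]


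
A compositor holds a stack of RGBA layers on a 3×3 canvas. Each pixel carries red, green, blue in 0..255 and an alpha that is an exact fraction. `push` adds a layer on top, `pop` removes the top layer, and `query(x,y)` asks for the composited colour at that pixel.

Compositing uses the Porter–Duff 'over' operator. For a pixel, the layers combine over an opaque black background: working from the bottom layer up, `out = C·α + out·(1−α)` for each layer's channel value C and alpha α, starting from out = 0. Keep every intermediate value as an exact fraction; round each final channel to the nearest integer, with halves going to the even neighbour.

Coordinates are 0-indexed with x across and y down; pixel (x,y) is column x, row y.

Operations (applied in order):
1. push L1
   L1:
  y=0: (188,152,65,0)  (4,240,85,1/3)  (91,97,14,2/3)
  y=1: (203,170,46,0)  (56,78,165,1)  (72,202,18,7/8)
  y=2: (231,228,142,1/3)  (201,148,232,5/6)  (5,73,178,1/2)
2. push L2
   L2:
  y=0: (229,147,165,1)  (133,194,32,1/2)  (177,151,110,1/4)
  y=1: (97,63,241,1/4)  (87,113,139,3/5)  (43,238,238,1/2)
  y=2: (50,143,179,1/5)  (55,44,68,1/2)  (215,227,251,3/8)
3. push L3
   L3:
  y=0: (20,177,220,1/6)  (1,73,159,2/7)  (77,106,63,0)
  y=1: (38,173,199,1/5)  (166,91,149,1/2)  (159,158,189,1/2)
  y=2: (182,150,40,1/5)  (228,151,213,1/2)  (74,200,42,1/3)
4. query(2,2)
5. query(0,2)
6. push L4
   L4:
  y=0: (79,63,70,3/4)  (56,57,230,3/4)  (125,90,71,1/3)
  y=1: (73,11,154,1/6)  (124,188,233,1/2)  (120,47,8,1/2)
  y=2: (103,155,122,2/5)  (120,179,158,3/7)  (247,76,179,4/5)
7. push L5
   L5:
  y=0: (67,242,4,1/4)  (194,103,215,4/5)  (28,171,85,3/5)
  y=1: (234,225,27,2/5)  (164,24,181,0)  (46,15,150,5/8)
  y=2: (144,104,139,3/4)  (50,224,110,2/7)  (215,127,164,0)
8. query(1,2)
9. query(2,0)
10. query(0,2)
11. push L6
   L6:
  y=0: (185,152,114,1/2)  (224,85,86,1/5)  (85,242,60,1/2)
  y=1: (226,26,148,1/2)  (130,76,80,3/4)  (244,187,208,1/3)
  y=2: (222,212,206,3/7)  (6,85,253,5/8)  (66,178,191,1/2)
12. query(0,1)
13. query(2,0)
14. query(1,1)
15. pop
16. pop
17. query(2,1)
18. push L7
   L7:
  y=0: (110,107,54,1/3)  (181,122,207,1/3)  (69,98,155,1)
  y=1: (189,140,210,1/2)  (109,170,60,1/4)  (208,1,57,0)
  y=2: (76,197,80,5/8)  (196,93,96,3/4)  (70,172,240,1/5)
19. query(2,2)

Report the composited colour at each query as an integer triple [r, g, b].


query (2,2) [L1,L2,L3] — begin 0,0,0
L1 α=1/2: [5/2, 73/2, 89]
L2 α=3/8: [1315/16, 1727/16, 599/4]
L3 α=1/3: [1907/24, 1109/8, 683/6]
rounded: [79, 139, 114]

query (0,2) [L1,L2,L3] — begin 0,0,0
after L1 α=1/3: [77, 76, 142/3]
after L2 α=1/5: [358/5, 447/5, 221/3]
after L3 α=1/5: [2342/25, 2538/25, 1004/15]
= [94, 102, 67]

query (1,2) [L1,L2,L3,L4,L5] — begin 0,0,0
+L1 (α=5/6) → [335/2, 370/3, 580/3]
+L2 (α=1/2) → [445/4, 251/3, 392/3]
+L3 (α=1/2) → [1357/8, 352/3, 1031/6]
+L4 (α=3/7) → [2077/14, 3019/21, 3484/21]
+L5 (α=2/7) → [11785/98, 24503/147, 22040/147]
rounded: [120, 167, 150]

query (2,0) [L1,L2,L3,L4,L5] — begin 0,0,0
L1 α=2/3: [182/3, 194/3, 28/3]
L2 α=1/4: [359/4, 345/4, 69/2]
L3 α=0: [359/4, 345/4, 69/2]
L4 α=1/3: [203/2, 175/2, 140/3]
L5 α=3/5: [287/5, 688/5, 209/3]
rounded: [57, 138, 70]

(0,2) stack=L1,L2,L3,L4,L5; from [0,0,0]:
after L1 α=1/3: [77, 76, 142/3]
after L2 α=1/5: [358/5, 447/5, 221/3]
after L3 α=1/5: [2342/25, 2538/25, 1004/15]
after L4 α=2/5: [12176/125, 15364/125, 2224/25]
after L5 α=3/4: [16544/125, 13591/125, 12649/100]
rounded: [132, 109, 126]

query (0,1) [L1,L2,L3,L4,L5,L6] — begin 0,0,0
L1 α=0: [0, 0, 0]
L2 α=1/4: [97/4, 63/4, 241/4]
L3 α=1/5: [27, 236/5, 88]
L4 α=1/6: [104/3, 247/6, 99]
L5 α=2/5: [572/5, 1147/10, 351/5]
L6 α=1/2: [851/5, 1407/20, 1091/10]
rounded: [170, 70, 109]

(2,0) stack=L1,L2,L3,L4,L5,L6; from [0,0,0]:
after L1 α=2/3: [182/3, 194/3, 28/3]
after L2 α=1/4: [359/4, 345/4, 69/2]
after L3 α=0: [359/4, 345/4, 69/2]
after L4 α=1/3: [203/2, 175/2, 140/3]
after L5 α=3/5: [287/5, 688/5, 209/3]
after L6 α=1/2: [356/5, 949/5, 389/6]
→ [71, 190, 65]

(1,1) stack=L1,L2,L3,L4,L5,L6; from [0,0,0]:
L1 α=1: [56, 78, 165]
L2 α=3/5: [373/5, 99, 747/5]
L3 α=1/2: [1203/10, 95, 746/5]
L4 α=1/2: [2443/20, 283/2, 1911/10]
L5 α=0: [2443/20, 283/2, 1911/10]
L6 α=3/4: [10243/80, 739/8, 4311/40]
→ [128, 92, 108]

(2,1) stack=L1,L2,L3,L4; from [0,0,0]:
L1 α=7/8: [63, 707/4, 63/4]
L2 α=1/2: [53, 1659/8, 1015/8]
L3 α=1/2: [106, 2923/16, 2527/16]
L4 α=1/2: [113, 3675/32, 2655/32]
= [113, 115, 83]

at x=2,y=2 over L1,L2,L3,L4,L7:
after L1 α=1/2: [5/2, 73/2, 89]
after L2 α=3/8: [1315/16, 1727/16, 599/4]
after L3 α=1/3: [1907/24, 1109/8, 683/6]
after L4 α=4/5: [25619/120, 3541/40, 4979/30]
after L7 α=1/5: [27719/150, 5261/50, 13558/75]
= [185, 105, 181]


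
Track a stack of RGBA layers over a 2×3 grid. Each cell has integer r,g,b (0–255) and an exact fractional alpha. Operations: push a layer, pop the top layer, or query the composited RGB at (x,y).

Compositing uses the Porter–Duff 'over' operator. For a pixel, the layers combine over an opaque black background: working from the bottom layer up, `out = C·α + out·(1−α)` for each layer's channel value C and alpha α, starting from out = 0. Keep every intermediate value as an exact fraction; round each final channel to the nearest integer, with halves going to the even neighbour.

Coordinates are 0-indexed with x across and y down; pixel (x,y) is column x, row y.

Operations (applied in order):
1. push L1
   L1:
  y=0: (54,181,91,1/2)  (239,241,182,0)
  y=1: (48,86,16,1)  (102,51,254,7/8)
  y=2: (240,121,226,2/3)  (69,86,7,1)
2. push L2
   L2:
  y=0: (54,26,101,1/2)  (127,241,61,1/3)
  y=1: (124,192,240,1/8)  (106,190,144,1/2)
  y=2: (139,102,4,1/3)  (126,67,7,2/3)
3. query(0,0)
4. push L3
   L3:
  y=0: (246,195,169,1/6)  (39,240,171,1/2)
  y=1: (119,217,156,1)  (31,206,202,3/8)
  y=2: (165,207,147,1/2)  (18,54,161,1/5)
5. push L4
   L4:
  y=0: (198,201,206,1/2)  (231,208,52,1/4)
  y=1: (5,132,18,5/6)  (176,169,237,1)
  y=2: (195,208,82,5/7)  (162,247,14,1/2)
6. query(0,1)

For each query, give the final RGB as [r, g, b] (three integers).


query (0,0) [L1,L2] — begin 0,0,0
L1 α=1/2: [27, 181/2, 91/2]
L2 α=1/2: [81/2, 233/4, 293/4]
rounded: [40, 58, 73]

at x=0,y=1 over L1,L2,L3,L4:
+L1 (α=1) → [48, 86, 16]
+L2 (α=1/8) → [115/2, 397/4, 44]
+L3 (α=1) → [119, 217, 156]
+L4 (α=5/6) → [24, 877/6, 41]
rounded: [24, 146, 41]


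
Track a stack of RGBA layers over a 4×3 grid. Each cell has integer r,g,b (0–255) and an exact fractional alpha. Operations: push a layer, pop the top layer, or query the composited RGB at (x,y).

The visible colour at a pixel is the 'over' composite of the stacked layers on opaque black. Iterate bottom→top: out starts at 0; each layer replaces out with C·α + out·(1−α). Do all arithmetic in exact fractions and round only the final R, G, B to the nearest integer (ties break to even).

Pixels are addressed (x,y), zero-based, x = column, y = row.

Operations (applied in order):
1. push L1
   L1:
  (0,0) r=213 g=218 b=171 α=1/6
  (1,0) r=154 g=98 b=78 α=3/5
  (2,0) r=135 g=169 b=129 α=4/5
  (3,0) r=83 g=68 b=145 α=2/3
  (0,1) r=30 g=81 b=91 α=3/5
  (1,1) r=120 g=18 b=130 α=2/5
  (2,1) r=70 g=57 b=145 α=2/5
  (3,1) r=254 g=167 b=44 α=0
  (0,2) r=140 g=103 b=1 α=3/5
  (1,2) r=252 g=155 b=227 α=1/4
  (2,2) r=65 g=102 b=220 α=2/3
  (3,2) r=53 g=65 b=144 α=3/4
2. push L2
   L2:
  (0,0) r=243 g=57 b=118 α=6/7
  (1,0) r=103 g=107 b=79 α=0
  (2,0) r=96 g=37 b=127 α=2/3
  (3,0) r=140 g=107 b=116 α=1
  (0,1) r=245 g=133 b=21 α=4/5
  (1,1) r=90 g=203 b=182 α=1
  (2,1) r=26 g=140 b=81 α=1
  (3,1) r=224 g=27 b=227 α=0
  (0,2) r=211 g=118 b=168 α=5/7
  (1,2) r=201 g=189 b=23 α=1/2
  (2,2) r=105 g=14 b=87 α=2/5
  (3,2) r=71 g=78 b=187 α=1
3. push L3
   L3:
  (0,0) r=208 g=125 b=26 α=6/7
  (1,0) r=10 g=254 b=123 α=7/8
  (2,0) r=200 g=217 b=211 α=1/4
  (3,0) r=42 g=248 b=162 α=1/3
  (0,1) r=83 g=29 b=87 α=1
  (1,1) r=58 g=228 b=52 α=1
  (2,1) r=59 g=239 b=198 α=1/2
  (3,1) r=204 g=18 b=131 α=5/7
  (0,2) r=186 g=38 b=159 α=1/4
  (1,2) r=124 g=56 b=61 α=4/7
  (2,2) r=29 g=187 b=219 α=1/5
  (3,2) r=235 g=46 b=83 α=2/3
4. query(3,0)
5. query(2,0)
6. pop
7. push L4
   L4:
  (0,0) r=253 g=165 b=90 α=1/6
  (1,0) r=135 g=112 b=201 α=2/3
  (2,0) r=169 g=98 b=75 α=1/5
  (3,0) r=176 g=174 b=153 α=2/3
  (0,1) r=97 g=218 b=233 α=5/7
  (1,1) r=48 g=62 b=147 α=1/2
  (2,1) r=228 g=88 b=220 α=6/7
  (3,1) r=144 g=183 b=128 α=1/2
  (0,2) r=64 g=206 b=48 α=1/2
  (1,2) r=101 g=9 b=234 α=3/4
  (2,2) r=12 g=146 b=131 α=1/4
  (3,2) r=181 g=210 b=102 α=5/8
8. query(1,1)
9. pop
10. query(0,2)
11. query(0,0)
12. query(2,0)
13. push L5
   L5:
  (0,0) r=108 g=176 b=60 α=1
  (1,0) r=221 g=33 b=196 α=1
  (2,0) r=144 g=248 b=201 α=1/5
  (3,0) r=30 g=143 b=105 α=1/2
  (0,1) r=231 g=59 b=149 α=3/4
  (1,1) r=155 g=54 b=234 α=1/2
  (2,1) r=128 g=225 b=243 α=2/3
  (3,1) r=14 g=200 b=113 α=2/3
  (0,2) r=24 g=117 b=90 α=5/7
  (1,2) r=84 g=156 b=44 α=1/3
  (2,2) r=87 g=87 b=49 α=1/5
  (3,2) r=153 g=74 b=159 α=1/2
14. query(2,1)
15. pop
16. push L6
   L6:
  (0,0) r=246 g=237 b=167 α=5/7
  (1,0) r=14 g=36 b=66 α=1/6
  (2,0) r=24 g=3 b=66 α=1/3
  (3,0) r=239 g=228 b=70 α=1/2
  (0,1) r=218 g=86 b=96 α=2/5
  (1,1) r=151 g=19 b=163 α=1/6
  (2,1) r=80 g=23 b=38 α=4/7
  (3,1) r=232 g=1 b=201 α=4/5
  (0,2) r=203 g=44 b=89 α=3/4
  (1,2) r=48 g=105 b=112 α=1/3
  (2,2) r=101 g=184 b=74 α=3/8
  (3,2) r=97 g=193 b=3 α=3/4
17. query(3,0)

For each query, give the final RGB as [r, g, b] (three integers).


at x=3,y=0 over L1,L2,L3:
L1 α=2/3: [166/3, 136/3, 290/3]
L2 α=1: [140, 107, 116]
L3 α=1/3: [322/3, 154, 394/3]
= [107, 154, 131]

at x=2,y=0 over L1,L2,L3:
+L1 (α=4/5) → [108, 676/5, 516/5]
+L2 (α=2/3) → [100, 1046/15, 1786/15]
+L3 (α=1/4) → [125, 2131/20, 2841/20]
= [125, 107, 142]

at x=1,y=1 over L1,L2,L4:
+L1 (α=2/5) → [48, 36/5, 52]
+L2 (α=1) → [90, 203, 182]
+L4 (α=1/2) → [69, 265/2, 329/2]
→ [69, 132, 164]

at x=0,y=2 over L1,L2:
after L1 α=3/5: [84, 309/5, 3/5]
after L2 α=5/7: [1223/7, 3568/35, 4206/35]
→ [175, 102, 120]

at x=0,y=0 over L1,L2:
+L1 (α=1/6) → [71/2, 109/3, 57/2]
+L2 (α=6/7) → [2987/14, 1135/21, 1473/14]
= [213, 54, 105]

query (2,0) [L1,L2] — begin 0,0,0
after L1 α=4/5: [108, 676/5, 516/5]
after L2 α=2/3: [100, 1046/15, 1786/15]
→ [100, 70, 119]

query (2,1) [L1,L2,L5] — begin 0,0,0
after L1 α=2/5: [28, 114/5, 58]
after L2 α=1: [26, 140, 81]
after L5 α=2/3: [94, 590/3, 189]
= [94, 197, 189]

(3,0) stack=L1,L2,L6; from [0,0,0]:
L1 α=2/3: [166/3, 136/3, 290/3]
L2 α=1: [140, 107, 116]
L6 α=1/2: [379/2, 335/2, 93]
= [190, 168, 93]


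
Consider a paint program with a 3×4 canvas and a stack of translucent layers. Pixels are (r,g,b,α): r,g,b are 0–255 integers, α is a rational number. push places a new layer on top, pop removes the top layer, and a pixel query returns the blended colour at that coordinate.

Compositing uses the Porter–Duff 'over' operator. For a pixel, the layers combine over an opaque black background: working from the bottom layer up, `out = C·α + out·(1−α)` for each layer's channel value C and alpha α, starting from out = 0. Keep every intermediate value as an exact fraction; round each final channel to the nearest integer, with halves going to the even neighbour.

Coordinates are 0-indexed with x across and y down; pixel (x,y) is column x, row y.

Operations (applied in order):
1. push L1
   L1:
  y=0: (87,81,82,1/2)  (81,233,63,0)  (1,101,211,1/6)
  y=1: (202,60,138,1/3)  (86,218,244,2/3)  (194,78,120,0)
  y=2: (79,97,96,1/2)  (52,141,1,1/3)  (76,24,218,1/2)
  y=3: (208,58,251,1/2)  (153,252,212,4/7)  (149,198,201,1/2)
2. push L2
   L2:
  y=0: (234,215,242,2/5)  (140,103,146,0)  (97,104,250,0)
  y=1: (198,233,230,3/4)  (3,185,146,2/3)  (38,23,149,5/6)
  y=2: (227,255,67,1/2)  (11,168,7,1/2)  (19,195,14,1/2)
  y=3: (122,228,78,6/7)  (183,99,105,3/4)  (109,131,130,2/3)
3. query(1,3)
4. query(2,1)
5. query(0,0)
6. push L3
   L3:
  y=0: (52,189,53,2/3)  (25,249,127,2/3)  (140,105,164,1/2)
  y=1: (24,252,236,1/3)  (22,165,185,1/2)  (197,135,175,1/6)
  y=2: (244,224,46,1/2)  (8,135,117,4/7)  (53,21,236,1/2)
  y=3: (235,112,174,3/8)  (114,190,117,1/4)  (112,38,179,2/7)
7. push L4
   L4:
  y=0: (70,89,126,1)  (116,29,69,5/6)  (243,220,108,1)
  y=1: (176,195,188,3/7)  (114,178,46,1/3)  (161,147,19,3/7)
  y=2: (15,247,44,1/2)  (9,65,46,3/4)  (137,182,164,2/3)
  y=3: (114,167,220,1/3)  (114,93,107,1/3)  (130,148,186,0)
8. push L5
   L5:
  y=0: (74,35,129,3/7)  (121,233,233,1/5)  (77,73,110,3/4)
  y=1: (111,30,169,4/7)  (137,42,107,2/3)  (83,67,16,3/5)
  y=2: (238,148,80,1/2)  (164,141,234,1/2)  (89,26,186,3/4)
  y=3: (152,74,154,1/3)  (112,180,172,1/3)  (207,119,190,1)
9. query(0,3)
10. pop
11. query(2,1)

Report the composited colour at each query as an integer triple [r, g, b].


query (1,3) [L1,L2] — begin 0,0,0
after L1 α=4/7: [612/7, 144, 848/7]
after L2 α=3/4: [4455/28, 441/4, 3053/28]
rounded: [159, 110, 109]

query (2,1) [L1,L2] — begin 0,0,0
L1 α=0: [0, 0, 0]
L2 α=5/6: [95/3, 115/6, 745/6]
= [32, 19, 124]

query (0,0) [L1,L2] — begin 0,0,0
L1 α=1/2: [87/2, 81/2, 41]
L2 α=2/5: [1197/10, 1103/10, 607/5]
rounded: [120, 110, 121]

(0,3) stack=L1,L2,L3,L4,L5; from [0,0,0]:
L1 α=1/2: [104, 29, 251/2]
L2 α=6/7: [836/7, 1397/7, 1187/14]
L3 α=3/8: [9115/56, 9337/56, 13243/112]
L4 α=1/3: [12307/84, 4671/28, 8521/56]
L5 α=1/3: [18691/126, 5707/42, 12833/84]
rounded: [148, 136, 153]

query (2,1) [L1,L2,L3,L4] — begin 0,0,0
after L1 α=0: [0, 0, 0]
after L2 α=5/6: [95/3, 115/6, 745/6]
after L3 α=1/6: [533/9, 1385/36, 4775/36]
after L4 α=3/7: [6479/63, 5354/63, 5288/63]
= [103, 85, 84]


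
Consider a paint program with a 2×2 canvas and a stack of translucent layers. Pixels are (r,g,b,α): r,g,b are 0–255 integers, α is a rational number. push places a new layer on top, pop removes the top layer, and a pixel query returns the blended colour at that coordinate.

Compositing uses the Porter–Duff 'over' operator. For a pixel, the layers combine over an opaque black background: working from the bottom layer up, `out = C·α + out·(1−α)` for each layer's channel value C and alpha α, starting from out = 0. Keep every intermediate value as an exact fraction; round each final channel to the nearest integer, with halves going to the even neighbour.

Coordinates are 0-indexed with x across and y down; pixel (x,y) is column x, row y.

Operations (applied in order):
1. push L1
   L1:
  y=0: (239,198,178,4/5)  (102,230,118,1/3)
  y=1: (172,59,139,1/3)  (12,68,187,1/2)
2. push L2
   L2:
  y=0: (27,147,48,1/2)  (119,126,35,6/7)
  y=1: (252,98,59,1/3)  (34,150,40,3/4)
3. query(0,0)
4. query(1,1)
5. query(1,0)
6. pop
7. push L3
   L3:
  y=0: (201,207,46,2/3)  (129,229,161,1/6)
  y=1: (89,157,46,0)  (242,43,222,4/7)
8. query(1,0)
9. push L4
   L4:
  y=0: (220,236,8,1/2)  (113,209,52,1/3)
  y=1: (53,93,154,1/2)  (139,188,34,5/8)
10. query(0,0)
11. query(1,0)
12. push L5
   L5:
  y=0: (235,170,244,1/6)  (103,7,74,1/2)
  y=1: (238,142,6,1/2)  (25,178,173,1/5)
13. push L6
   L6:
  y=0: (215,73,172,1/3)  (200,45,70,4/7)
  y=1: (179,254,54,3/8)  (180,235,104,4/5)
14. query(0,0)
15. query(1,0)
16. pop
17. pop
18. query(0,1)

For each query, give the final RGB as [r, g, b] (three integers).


(0,0) stack=L1,L2; from [0,0,0]:
+L1 (α=4/5) → [956/5, 792/5, 712/5]
+L2 (α=1/2) → [1091/10, 1527/10, 476/5]
= [109, 153, 95]

at x=1,y=1 over L1,L2:
L1 α=1/2: [6, 34, 187/2]
L2 α=3/4: [27, 121, 427/8]
= [27, 121, 53]

at x=1,y=0 over L1,L2:
after L1 α=1/3: [34, 230/3, 118/3]
after L2 α=6/7: [748/7, 2498/21, 748/21]
rounded: [107, 119, 36]

(1,0) stack=L1,L3; from [0,0,0]:
L1 α=1/3: [34, 230/3, 118/3]
L3 α=1/6: [299/6, 1837/18, 1073/18]
rounded: [50, 102, 60]

(0,0) stack=L1,L3,L4; from [0,0,0]:
L1 α=4/5: [956/5, 792/5, 712/5]
L3 α=2/3: [2966/15, 954/5, 1172/15]
L4 α=1/2: [3133/15, 1067/5, 646/15]
= [209, 213, 43]

(1,0) stack=L1,L3,L4; from [0,0,0]:
+L1 (α=1/3) → [34, 230/3, 118/3]
+L3 (α=1/6) → [299/6, 1837/18, 1073/18]
+L4 (α=1/3) → [638/9, 3718/27, 1541/27]
= [71, 138, 57]

query (0,0) [L1,L3,L4,L5,L6] — begin 0,0,0
after L1 α=4/5: [956/5, 792/5, 712/5]
after L3 α=2/3: [2966/15, 954/5, 1172/15]
after L4 α=1/2: [3133/15, 1067/5, 646/15]
after L5 α=1/6: [1919/9, 1237/6, 689/9]
after L6 α=1/3: [5773/27, 1456/9, 2926/27]
rounded: [214, 162, 108]

at x=1,y=0 over L1,L3,L4,L5,L6:
+L1 (α=1/3) → [34, 230/3, 118/3]
+L3 (α=1/6) → [299/6, 1837/18, 1073/18]
+L4 (α=1/3) → [638/9, 3718/27, 1541/27]
+L5 (α=1/2) → [1565/18, 3907/54, 3539/54]
+L6 (α=4/7) → [6365/42, 1021/18, 8579/126]
→ [152, 57, 68]

at x=0,y=1 over L1,L3,L4:
after L1 α=1/3: [172/3, 59/3, 139/3]
after L3 α=0: [172/3, 59/3, 139/3]
after L4 α=1/2: [331/6, 169/3, 601/6]
rounded: [55, 56, 100]


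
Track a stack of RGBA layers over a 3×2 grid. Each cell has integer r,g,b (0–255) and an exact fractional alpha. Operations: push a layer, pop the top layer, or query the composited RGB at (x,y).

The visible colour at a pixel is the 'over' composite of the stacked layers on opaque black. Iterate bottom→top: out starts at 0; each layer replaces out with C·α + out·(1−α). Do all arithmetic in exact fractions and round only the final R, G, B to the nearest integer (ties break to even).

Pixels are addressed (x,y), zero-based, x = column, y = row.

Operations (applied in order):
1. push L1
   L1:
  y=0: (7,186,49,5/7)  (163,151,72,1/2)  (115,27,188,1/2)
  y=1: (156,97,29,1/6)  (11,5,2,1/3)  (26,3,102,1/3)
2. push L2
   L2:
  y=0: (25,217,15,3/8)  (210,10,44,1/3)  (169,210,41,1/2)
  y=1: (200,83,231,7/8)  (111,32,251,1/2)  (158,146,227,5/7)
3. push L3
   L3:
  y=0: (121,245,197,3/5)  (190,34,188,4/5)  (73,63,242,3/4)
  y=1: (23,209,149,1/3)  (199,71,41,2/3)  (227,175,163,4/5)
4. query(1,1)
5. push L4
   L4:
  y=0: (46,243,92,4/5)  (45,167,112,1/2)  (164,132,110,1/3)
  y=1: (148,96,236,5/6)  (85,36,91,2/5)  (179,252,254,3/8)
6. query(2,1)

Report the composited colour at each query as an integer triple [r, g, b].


query (1,1) [L1,L2,L3] — begin 0,0,0
+L1 (α=1/3) → [11/3, 5/3, 2/3]
+L2 (α=1/2) → [172/3, 101/6, 755/6]
+L3 (α=2/3) → [1366/9, 953/18, 1247/18]
= [152, 53, 69]

(2,1) stack=L1,L2,L3,L4; from [0,0,0]:
+L1 (α=1/3) → [26/3, 1, 34]
+L2 (α=5/7) → [346/3, 732/7, 1203/7]
+L3 (α=4/5) → [614/3, 5632/35, 5767/35]
+L4 (α=3/8) → [4681/24, 2731/14, 11101/56]
→ [195, 195, 198]


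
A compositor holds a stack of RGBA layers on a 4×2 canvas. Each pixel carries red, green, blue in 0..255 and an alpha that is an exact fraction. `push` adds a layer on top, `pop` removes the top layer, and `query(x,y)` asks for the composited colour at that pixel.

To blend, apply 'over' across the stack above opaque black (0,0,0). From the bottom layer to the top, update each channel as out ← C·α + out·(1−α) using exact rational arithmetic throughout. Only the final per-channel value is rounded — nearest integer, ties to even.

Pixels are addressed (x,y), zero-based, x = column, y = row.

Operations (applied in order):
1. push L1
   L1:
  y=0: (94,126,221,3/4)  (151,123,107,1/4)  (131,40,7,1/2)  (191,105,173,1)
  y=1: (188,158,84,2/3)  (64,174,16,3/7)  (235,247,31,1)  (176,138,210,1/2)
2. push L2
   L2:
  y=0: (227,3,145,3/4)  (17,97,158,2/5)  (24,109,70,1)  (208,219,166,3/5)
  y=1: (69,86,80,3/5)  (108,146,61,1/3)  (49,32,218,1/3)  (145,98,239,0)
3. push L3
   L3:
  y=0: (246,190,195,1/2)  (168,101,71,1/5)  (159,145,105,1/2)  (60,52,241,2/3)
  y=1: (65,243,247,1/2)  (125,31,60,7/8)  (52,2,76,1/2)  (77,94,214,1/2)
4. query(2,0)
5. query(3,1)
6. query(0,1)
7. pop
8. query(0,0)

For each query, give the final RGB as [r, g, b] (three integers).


(2,0) stack=L1,L2,L3; from [0,0,0]:
L1 α=1/2: [131/2, 20, 7/2]
L2 α=1: [24, 109, 70]
L3 α=1/2: [183/2, 127, 175/2]
= [92, 127, 88]

at x=3,y=1 over L1,L2,L3:
after L1 α=1/2: [88, 69, 105]
after L2 α=0: [88, 69, 105]
after L3 α=1/2: [165/2, 163/2, 319/2]
rounded: [82, 82, 160]

query (0,1) [L1,L2,L3] — begin 0,0,0
+L1 (α=2/3) → [376/3, 316/3, 56]
+L2 (α=3/5) → [1373/15, 1406/15, 352/5]
+L3 (α=1/2) → [1174/15, 5051/30, 1587/10]
→ [78, 168, 159]

(0,0) stack=L1,L2; from [0,0,0]:
+L1 (α=3/4) → [141/2, 189/2, 663/4]
+L2 (α=3/4) → [1503/8, 207/8, 2403/16]
rounded: [188, 26, 150]


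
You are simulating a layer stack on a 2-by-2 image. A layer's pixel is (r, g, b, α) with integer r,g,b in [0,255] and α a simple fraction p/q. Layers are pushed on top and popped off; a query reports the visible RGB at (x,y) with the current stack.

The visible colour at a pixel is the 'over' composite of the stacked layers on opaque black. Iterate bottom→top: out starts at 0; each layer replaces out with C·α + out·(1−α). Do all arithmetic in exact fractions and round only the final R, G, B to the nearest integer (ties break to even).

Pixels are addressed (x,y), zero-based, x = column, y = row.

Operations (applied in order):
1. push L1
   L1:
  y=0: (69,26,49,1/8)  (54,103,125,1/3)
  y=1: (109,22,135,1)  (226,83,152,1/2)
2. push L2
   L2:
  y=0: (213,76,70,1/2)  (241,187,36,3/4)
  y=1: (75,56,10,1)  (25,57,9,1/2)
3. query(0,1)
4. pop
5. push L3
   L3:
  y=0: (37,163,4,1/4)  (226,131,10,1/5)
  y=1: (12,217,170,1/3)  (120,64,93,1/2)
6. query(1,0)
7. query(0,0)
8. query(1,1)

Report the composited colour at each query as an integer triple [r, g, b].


(0,1) stack=L1,L2; from [0,0,0]:
+L1 (α=1) → [109, 22, 135]
+L2 (α=1) → [75, 56, 10]
= [75, 56, 10]

at x=1,y=0 over L1,L3:
L1 α=1/3: [18, 103/3, 125/3]
L3 α=1/5: [298/5, 161/3, 106/3]
rounded: [60, 54, 35]

query (0,0) [L1,L3] — begin 0,0,0
+L1 (α=1/8) → [69/8, 13/4, 49/8]
+L3 (α=1/4) → [503/32, 691/16, 179/32]
= [16, 43, 6]

(1,1) stack=L1,L3; from [0,0,0]:
L1 α=1/2: [113, 83/2, 76]
L3 α=1/2: [233/2, 211/4, 169/2]
rounded: [116, 53, 84]


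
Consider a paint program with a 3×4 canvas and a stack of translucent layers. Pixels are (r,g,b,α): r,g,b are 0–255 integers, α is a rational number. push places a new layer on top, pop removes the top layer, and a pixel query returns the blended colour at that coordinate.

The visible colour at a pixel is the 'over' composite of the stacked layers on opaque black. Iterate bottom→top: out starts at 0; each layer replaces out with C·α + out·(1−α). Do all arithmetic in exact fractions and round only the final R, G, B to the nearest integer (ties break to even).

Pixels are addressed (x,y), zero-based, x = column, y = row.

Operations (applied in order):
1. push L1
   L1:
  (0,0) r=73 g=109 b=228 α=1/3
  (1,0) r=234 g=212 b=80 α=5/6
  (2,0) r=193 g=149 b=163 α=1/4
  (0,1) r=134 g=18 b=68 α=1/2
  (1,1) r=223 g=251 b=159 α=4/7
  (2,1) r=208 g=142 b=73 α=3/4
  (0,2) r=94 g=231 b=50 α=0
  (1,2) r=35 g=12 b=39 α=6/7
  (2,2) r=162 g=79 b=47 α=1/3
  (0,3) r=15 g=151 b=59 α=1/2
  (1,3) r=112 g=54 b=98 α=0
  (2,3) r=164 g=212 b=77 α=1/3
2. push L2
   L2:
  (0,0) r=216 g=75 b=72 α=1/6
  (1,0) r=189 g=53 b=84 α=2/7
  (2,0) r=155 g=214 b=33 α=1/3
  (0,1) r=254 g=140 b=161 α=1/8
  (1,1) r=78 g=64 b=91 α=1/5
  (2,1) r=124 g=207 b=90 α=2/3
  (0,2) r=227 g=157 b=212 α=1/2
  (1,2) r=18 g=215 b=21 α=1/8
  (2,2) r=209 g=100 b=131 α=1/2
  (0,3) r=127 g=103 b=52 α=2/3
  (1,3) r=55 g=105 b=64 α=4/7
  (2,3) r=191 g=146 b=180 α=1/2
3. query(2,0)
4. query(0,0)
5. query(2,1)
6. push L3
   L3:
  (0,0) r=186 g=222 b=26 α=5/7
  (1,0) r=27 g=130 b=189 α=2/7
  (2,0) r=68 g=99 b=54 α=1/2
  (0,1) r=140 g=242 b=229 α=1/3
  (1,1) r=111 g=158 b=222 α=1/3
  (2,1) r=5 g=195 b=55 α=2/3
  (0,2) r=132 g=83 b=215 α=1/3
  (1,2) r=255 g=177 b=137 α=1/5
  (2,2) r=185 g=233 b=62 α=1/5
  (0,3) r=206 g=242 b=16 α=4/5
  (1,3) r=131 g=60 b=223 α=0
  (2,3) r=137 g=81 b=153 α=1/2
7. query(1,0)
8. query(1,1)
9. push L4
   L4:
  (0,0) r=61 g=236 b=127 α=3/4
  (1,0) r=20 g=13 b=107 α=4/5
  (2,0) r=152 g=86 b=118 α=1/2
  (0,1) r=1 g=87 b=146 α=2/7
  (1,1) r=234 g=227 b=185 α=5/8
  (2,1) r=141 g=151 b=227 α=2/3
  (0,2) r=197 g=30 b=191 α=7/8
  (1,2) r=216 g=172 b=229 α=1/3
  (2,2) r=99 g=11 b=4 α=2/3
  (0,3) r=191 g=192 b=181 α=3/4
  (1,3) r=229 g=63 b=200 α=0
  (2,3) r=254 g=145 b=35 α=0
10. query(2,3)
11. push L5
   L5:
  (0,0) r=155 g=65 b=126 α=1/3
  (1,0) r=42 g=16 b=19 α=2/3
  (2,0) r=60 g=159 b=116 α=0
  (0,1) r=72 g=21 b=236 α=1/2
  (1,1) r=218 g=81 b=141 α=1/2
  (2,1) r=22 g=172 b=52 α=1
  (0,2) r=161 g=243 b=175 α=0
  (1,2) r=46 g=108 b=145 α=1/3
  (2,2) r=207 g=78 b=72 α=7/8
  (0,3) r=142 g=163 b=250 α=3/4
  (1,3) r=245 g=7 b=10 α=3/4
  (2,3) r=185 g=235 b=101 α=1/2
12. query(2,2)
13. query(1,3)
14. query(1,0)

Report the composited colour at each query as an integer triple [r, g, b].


query (2,0) [L1,L2] — begin 0,0,0
L1 α=1/4: [193/4, 149/4, 163/4]
L2 α=1/3: [503/6, 577/6, 229/6]
rounded: [84, 96, 38]

query (0,0) [L1,L2] — begin 0,0,0
after L1 α=1/3: [73/3, 109/3, 76]
after L2 α=1/6: [1013/18, 385/9, 226/3]
= [56, 43, 75]

at x=2,y=1 over L1,L2:
L1 α=3/4: [156, 213/2, 219/4]
L2 α=2/3: [404/3, 347/2, 313/4]
= [135, 174, 78]

query (1,0) [L1,L2,L3] — begin 0,0,0
after L1 α=5/6: [195, 530/3, 200/3]
after L2 α=2/7: [1353/7, 424/3, 1504/21]
after L3 α=2/7: [7143/49, 2900/21, 15458/147]
= [146, 138, 105]

(1,1) stack=L1,L2,L3; from [0,0,0]:
after L1 α=4/7: [892/7, 1004/7, 636/7]
after L2 α=1/5: [4114/35, 4464/35, 3181/35]
after L3 α=1/3: [12113/105, 14458/105, 14132/105]
rounded: [115, 138, 135]

at x=2,y=3 over L1,L2,L3,L4:
after L1 α=1/3: [164/3, 212/3, 77/3]
after L2 α=1/2: [737/6, 325/3, 617/6]
after L3 α=1/2: [1559/12, 284/3, 1535/12]
after L4 α=0: [1559/12, 284/3, 1535/12]
→ [130, 95, 128]

(2,2) stack=L1,L2,L3,L4,L5; from [0,0,0]:
+L1 (α=1/3) → [54, 79/3, 47/3]
+L2 (α=1/2) → [263/2, 379/6, 220/3]
+L3 (α=1/5) → [711/5, 1457/15, 1066/15]
+L4 (α=2/3) → [567/5, 1787/45, 1186/45]
+L5 (α=7/8) → [1953/10, 26357/360, 11933/180]
rounded: [195, 73, 66]

query (1,3) [L1,L2,L3,L4,L5] — begin 0,0,0
+L1 (α=0) → [0, 0, 0]
+L2 (α=4/7) → [220/7, 60, 256/7]
+L3 (α=0) → [220/7, 60, 256/7]
+L4 (α=0) → [220/7, 60, 256/7]
+L5 (α=3/4) → [5365/28, 81/4, 233/14]
= [192, 20, 17]

at x=1,y=0 over L1,L2,L3,L4,L5:
L1 α=5/6: [195, 530/3, 200/3]
L2 α=2/7: [1353/7, 424/3, 1504/21]
L3 α=2/7: [7143/49, 2900/21, 15458/147]
L4 α=4/5: [11063/245, 3992/105, 78374/735]
L5 α=2/3: [31643/735, 7352/315, 106304/2205]
rounded: [43, 23, 48]
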